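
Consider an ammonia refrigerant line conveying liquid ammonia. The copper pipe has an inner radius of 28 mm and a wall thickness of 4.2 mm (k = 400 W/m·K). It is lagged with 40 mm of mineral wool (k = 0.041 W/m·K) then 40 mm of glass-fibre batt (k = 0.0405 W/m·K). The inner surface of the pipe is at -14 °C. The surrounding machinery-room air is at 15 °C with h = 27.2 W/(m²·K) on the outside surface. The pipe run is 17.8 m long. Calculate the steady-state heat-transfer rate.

Q ≈ 105 W

For a radial system each layer contributes R = ln(r_out/r_in)/(2πkL); films add R = 1/(hA).
R_copper pipe wall = ln(32.2/28)/(2π×400×17.8) = 3.124×10^-6 K/W
R_mineral wool = ln(72.2/32.2)/(2π×0.041×17.8) = 0.1761 K/W
R_glass-fibre batt = ln(112.2/72.2)/(2π×0.0405×17.8) = 0.09733 K/W
R_outer film = 1/(h_o·2πr_oL) = 1/(27.2×2π×0.1122×17.8) = 0.00293 K/W
R_total = 0.2764 K/W
Q = ΔT/R_total = 29/0.2764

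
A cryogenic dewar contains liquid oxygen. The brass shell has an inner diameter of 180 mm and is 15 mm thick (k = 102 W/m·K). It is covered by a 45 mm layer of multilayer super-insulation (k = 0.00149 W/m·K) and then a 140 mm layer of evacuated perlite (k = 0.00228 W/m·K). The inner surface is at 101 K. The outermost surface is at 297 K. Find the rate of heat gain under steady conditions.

For a spherical shell R = (1/r₁ − 1/r₂)/(4πk); film R = 1/(h·4πr²). In series:
R_brass shell = (1/0.09 − 1/0.105)/(4π×102) = 0.001238 K/W
R_multilayer super-insulation = (1/0.105 − 1/0.15)/(4π×0.00149) = 152.6 K/W
R_evacuated perlite = (1/0.15 − 1/0.29)/(4π×0.00228) = 112.3 K/W
R_total = 264.9 K/W
Q = ΔT/R_total = 196/264.9

Q ≈ 0.74 W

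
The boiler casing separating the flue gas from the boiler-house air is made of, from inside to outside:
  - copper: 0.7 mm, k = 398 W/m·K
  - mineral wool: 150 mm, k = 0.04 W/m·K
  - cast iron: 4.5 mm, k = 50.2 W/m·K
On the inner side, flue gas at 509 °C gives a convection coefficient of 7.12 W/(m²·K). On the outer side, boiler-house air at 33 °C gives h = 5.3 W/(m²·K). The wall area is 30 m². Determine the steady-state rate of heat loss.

Q ≈ 3500 W

Series thermal resistances:
R_inner film = 1/(h_i·A) = 1/(7.12×30) = 0.004682 K/W
R_copper = L/(kA) = 0.0007/(398×30) = 5.863×10^-8 K/W
R_mineral wool = L/(kA) = 0.15/(0.04×30) = 0.125 K/W
R_cast iron = L/(kA) = 0.0045/(50.2×30) = 2.988×10^-6 K/W
R_outer film = 1/(h_o·A) = 1/(5.3×30) = 0.006289 K/W
R_total = 0.136 K/W
Q = ΔT / R_total = 476 / 0.136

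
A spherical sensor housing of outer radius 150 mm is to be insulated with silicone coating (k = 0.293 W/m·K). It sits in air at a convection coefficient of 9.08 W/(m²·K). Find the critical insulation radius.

r_cr ≈ 64.5 mm

For a sphere r_cr = 2k/h = 2×0.293/9.08
r_cr = 64.5 mm; since the bare radius (150 mm) is above r_cr, any added insulation will reduce heat loss.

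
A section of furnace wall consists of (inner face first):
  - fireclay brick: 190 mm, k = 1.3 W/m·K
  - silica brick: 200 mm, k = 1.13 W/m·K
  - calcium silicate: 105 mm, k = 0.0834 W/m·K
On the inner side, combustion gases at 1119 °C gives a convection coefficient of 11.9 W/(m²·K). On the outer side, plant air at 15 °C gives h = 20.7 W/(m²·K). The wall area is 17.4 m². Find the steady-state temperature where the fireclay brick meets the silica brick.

Thermal resistances in series:
R_inner film = 1/(h_i·A) = 1/(11.9×17.4) = 0.00483 K/W
R_fireclay brick = L/(kA) = 0.19/(1.3×17.4) = 0.0084 K/W
R_silica brick = L/(kA) = 0.2/(1.13×17.4) = 0.01017 K/W
R_calcium silicate = L/(kA) = 0.105/(0.0834×17.4) = 0.07236 K/W
R_outer film = 1/(h_o·A) = 1/(20.7×17.4) = 0.002776 K/W
R_total = 0.09853 K/W;  Q = ΔT/R_total = 1104/0.09853 = 11200 W
T_interface = T_inner − Q·ΣR(inner→interface) = 1119 − 11200×0.01323

T ≈ 971 °C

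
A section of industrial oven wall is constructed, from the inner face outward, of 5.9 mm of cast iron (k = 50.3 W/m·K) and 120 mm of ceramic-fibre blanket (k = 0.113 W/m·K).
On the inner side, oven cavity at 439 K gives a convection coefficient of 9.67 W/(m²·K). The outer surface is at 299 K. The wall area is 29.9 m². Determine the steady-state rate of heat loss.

Thermal resistances in series:
R_inner film = 1/(h_i·A) = 1/(9.67×29.9) = 0.003459 K/W
R_cast iron = L/(kA) = 0.0059/(50.3×29.9) = 3.923×10^-6 K/W
R_ceramic-fibre blanket = L/(kA) = 0.12/(0.113×29.9) = 0.03552 K/W
R_total = 0.03898 K/W
Q = ΔT / R_total = 140 / 0.03898

Q ≈ 3590 W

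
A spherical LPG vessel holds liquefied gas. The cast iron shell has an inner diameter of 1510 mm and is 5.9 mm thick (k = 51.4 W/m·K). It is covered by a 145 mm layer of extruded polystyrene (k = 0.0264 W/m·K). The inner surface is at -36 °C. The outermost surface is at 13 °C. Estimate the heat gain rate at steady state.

Q ≈ 77.3 W

For a spherical shell R = (1/r₁ − 1/r₂)/(4πk); film R = 1/(h·4πr²). In series:
R_cast iron shell = (1/0.755 − 1/0.7609)/(4π×51.4) = 1.59×10^-5 K/W
R_extruded polystyrene = (1/0.7609 − 1/0.9059)/(4π×0.0264) = 0.6341 K/W
R_total = 0.6341 K/W
Q = ΔT/R_total = 49/0.6341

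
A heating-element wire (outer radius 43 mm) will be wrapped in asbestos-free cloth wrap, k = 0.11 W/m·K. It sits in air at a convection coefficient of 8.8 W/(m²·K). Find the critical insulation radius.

For a cylinder r_cr = k/h = 0.11/8.8
r_cr = 12.5 mm; since the bare radius (43 mm) is above r_cr, any added insulation will reduce heat loss.

r_cr ≈ 12.5 mm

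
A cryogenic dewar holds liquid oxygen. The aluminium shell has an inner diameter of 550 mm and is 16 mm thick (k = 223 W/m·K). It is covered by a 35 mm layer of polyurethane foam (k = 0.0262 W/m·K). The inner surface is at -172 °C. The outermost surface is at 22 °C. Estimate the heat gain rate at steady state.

Q ≈ 173 W

Each spherical layer contributes R = (1/r_i − 1/r_o)/(4πk):
R_aluminium shell = (1/0.275 − 1/0.291)/(4π×223) = 7.135×10^-5 K/W
R_polyurethane foam = (1/0.291 − 1/0.326)/(4π×0.0262) = 1.121 K/W
R_total = 1.121 K/W
Q = ΔT/R_total = 194/1.121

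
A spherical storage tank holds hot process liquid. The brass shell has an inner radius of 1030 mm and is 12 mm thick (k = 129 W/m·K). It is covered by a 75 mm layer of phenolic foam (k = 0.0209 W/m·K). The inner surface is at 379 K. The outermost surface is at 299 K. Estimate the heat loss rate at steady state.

Q ≈ 326 W

For a spherical shell R = (1/r₁ − 1/r₂)/(4πk); film R = 1/(h·4πr²). In series:
R_brass shell = (1/1.03 − 1/1.042)/(4π×129) = 6.897×10^-6 K/W
R_phenolic foam = (1/1.042 − 1/1.117)/(4π×0.0209) = 0.2453 K/W
R_total = 0.2454 K/W
Q = ΔT/R_total = 80/0.2454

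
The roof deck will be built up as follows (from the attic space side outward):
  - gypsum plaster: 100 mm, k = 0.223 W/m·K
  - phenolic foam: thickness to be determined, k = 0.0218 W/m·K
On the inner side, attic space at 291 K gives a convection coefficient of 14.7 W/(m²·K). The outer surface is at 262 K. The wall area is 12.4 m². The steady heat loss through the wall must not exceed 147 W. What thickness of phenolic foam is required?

L ≈ 42.1 mm

Thermal resistances in series:
R_inner film = 1/(h_i·A) = 1/(14.7×12.4) = 0.005486 K/W
R_gypsum plaster = L/(kA) = 0.1/(0.223×12.4) = 0.03616 K/W
Sum of the known resistances R_other = 0.04165 K/W
Required total resistance R_tot = ΔT/Q_allow = 29/147 = 0.1973 K/W
R_phenolic foam = R_tot − R_other = 0.1556 K/W
L = R·k·A = 0.1556×0.0218×12.4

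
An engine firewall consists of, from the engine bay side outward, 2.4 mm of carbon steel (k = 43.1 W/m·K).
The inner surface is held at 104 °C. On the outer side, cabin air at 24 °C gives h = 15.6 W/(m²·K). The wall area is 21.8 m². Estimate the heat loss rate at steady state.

Model the wall as resistances in series:
R_carbon steel = L/(kA) = 0.0024/(43.1×21.8) = 2.554×10^-6 K/W
R_outer film = 1/(h_o·A) = 1/(15.6×21.8) = 0.00294 K/W
R_total = 0.002943 K/W
Q = ΔT / R_total = 80 / 0.002943

Q ≈ 27200 W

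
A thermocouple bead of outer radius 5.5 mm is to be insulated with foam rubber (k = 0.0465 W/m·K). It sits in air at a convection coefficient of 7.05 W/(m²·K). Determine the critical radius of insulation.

r_cr ≈ 13.2 mm

For a sphere r_cr = 2k/h = 2×0.0465/7.05
r_cr = 13.2 mm; since the bare radius (5.5 mm) is below r_cr, adding a thin layer of insulation will *increase* heat loss.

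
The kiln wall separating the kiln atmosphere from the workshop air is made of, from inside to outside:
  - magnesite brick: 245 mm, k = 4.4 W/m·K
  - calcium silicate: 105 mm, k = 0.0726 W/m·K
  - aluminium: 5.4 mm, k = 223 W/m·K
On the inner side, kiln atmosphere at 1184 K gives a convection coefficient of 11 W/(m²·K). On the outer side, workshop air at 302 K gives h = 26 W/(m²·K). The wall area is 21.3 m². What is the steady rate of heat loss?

Thermal resistances in series:
R_inner film = 1/(h_i·A) = 1/(11×21.3) = 0.004268 K/W
R_magnesite brick = L/(kA) = 0.245/(4.4×21.3) = 0.002614 K/W
R_calcium silicate = L/(kA) = 0.105/(0.0726×21.3) = 0.0679 K/W
R_aluminium = L/(kA) = 0.0054/(223×21.3) = 1.137×10^-6 K/W
R_outer film = 1/(h_o·A) = 1/(26×21.3) = 0.001806 K/W
R_total = 0.07659 K/W
Q = ΔT / R_total = 882 / 0.07659

Q ≈ 11500 W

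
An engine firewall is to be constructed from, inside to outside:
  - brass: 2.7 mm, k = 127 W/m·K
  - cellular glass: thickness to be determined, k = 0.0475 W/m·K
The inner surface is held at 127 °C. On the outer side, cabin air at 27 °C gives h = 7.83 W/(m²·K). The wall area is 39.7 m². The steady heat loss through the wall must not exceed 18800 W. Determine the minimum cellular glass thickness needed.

L ≈ 3.96 mm

Thermal resistances in series:
R_brass = L/(kA) = 0.0027/(127×39.7) = 5.355×10^-7 K/W
R_outer film = 1/(h_o·A) = 1/(7.83×39.7) = 0.003217 K/W
Sum of the known resistances R_other = 0.003218 K/W
Required total resistance R_tot = ΔT/Q_allow = 100/18800 = 0.005319 K/W
R_cellular glass = R_tot − R_other = 0.002102 K/W
L = R·k·A = 0.002102×0.0475×39.7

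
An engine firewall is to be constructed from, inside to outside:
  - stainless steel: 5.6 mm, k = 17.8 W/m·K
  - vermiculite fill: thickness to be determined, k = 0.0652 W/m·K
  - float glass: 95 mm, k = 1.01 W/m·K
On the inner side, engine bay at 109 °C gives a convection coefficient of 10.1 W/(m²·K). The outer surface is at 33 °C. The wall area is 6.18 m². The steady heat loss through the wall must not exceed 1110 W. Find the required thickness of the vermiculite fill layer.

L ≈ 15 mm

Series thermal resistances:
R_inner film = 1/(h_i·A) = 1/(10.1×6.18) = 0.01602 K/W
R_stainless steel = L/(kA) = 0.0056/(17.8×6.18) = 5.091×10^-5 K/W
R_float glass = L/(kA) = 0.095/(1.01×6.18) = 0.01522 K/W
Sum of the known resistances R_other = 0.03129 K/W
Required total resistance R_tot = ΔT/Q_allow = 76/1110 = 0.06847 K/W
R_vermiculite fill = R_tot − R_other = 0.03718 K/W
L = R·k·A = 0.03718×0.0652×6.18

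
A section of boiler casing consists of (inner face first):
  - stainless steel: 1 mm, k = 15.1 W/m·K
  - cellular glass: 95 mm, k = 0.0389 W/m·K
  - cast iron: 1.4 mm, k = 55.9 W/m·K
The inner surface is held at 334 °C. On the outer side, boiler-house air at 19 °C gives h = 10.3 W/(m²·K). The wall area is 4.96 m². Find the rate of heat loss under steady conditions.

Q ≈ 615 W

Series thermal resistances:
R_stainless steel = L/(kA) = 0.001/(15.1×4.96) = 1.335×10^-5 K/W
R_cellular glass = L/(kA) = 0.095/(0.0389×4.96) = 0.4924 K/W
R_cast iron = L/(kA) = 0.0014/(55.9×4.96) = 5.049×10^-6 K/W
R_outer film = 1/(h_o·A) = 1/(10.3×4.96) = 0.01957 K/W
R_total = 0.512 K/W
Q = ΔT / R_total = 315 / 0.512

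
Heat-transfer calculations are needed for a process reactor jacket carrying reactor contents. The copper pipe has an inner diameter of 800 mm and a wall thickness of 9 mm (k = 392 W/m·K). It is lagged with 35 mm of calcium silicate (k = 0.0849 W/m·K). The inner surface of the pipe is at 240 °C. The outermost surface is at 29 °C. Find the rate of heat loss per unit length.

q′ ≈ 1370 W/m

Radial resistances (cylindrical: R_cond = ln(r_o/r_i)/(2πkL), R_conv = 1/(h·2πrL)):
R_copper pipe wall = ln(409/400)/(2π×392×1) = 9.034×10^-6 K/W
R_calcium silicate = ln(444/409)/(2π×0.0849×1) = 0.1539 K/W
R_total = 0.1539 K/W
Q = ΔT/R_total = 211/0.1539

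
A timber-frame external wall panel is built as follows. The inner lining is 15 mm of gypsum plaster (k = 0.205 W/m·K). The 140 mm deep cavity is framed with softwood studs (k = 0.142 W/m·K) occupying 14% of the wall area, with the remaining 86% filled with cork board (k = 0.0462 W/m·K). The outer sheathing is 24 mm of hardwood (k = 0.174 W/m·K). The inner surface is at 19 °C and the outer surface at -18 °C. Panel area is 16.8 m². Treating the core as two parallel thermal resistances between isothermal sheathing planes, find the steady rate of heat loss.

Sheathing layers in series; stud and cavity paths in parallel between them.
R_inner = 0.015/(0.205×16.8) = 0.004355 K/W
R_stud  = 0.14/(0.142×0.14×16.8) = 0.4192 K/W
R_cav   = 0.14/(0.0462×0.86×16.8) = 0.2097 K/W
1/R_core = 1/R_stud + 1/R_cav → R_core = 0.1398 K/W
R_outer = 0.024/(0.174×16.8) = 0.00821 K/W
R_total = 0.1524 K/W
Q = ΔT/R_total = 37/0.1524

Q ≈ 243 W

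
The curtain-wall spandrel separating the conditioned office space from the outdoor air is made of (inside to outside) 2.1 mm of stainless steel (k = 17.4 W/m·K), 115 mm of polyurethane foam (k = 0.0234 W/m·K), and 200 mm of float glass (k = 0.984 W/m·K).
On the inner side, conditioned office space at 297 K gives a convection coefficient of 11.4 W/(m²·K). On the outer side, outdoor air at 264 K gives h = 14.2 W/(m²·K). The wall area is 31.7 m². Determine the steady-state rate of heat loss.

Q ≈ 198 W

Treating each layer as a thermal resistance in series:
R_inner film = 1/(h_i·A) = 1/(11.4×31.7) = 0.002767 K/W
R_stainless steel = L/(kA) = 0.0021/(17.4×31.7) = 3.807×10^-6 K/W
R_polyurethane foam = L/(kA) = 0.115/(0.0234×31.7) = 0.155 K/W
R_float glass = L/(kA) = 0.2/(0.984×31.7) = 0.006412 K/W
R_outer film = 1/(h_o·A) = 1/(14.2×31.7) = 0.002222 K/W
R_total = 0.1664 K/W
Q = ΔT / R_total = 33 / 0.1664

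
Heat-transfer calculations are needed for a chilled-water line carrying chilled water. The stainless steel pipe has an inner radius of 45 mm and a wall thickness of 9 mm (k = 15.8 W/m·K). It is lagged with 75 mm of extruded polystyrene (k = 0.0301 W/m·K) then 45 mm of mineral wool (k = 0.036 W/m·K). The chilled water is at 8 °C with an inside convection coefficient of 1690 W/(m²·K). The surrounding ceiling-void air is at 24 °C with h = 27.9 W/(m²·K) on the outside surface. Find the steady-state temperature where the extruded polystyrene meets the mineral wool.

T ≈ 20.4 °C

Cylindrical conduction, so R = ln(r₂/r₁)/(2πkL) per layer, in series:
R_inner film = 1/(h_i·2πr₁L) = 1/(1690×2π×0.045×1) = 0.002093 K/W
R_stainless steel pipe wall = ln(54/45)/(2π×15.8×1) = 0.001837 K/W
R_extruded polystyrene = ln(129/54)/(2π×0.0301×1) = 4.605 K/W
R_mineral wool = ln(174/129)/(2π×0.036×1) = 1.323 K/W
R_outer film = 1/(h_o·2πr_oL) = 1/(27.9×2π×0.174×1) = 0.03278 K/W
R_total = 5.964 K/W
Q = ΔT/R_total = 16/5.964
Q = 2.68 W/m
T_interface = T_inner + Q·ΣR(inner→interface) = 8 + 2.68×4.608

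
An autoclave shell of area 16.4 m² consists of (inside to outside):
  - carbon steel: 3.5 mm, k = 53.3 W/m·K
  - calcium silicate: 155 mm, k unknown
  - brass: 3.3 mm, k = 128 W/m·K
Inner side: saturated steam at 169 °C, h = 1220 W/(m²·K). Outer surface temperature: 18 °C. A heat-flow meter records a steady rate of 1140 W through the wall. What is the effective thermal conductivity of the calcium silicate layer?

Thermal resistances in series:
R_inner film = 1/(h_i·A) = 1/(1220×16.4) = 4.998×10^-5 K/W
R_carbon steel = L/(kA) = 0.0035/(53.3×16.4) = 4.004×10^-6 K/W
R_brass = L/(kA) = 0.0033/(128×16.4) = 1.572×10^-6 K/W
Sum of known resistances R_other = 5.556×10^-5 K/W
Total R = ΔT/Q = 151/1140 = 0.1325 K/W
R_calcium silicate = R_total − R_other = 0.1324 K/W
k = L/(R·A) = 0.155/(0.1324×16.4)

k ≈ 0.0714 W/(m·K)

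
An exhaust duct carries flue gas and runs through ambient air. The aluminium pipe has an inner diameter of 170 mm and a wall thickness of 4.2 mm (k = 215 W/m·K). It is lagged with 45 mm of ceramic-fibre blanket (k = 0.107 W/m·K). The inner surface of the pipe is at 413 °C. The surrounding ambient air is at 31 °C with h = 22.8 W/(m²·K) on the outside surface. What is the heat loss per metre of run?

q′ ≈ 579 W/m

Cylindrical conduction, so R = ln(r₂/r₁)/(2πkL) per layer, in series:
R_aluminium pipe wall = ln(89.2/85)/(2π×215×1) = 3.57×10^-5 K/W
R_ceramic-fibre blanket = ln(134.2/89.2)/(2π×0.107×1) = 0.6075 K/W
R_outer film = 1/(h_o·2πr_oL) = 1/(22.8×2π×0.1342×1) = 0.05202 K/W
R_total = 0.6596 K/W
Q = ΔT/R_total = 382/0.6596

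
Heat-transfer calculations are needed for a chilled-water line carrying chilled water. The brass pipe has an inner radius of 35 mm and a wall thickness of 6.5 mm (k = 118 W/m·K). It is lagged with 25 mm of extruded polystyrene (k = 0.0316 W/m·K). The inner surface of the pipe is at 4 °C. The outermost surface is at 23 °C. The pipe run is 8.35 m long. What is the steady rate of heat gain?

Q ≈ 66.8 W

Cylindrical conduction, so R = ln(r₂/r₁)/(2πkL) per layer, in series:
R_brass pipe wall = ln(41.5/35)/(2π×118×8.35) = 2.752×10^-5 K/W
R_extruded polystyrene = ln(66.5/41.5)/(2π×0.0316×8.35) = 0.2844 K/W
R_total = 0.2844 K/W
Q = ΔT/R_total = 19/0.2844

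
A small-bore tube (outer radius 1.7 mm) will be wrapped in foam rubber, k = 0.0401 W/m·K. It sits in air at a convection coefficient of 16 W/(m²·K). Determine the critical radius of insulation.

r_cr ≈ 2.51 mm

For a cylinder r_cr = k/h = 0.0401/16
r_cr = 2.51 mm; since the bare radius (1.7 mm) is below r_cr, adding a thin layer of insulation will *increase* heat loss.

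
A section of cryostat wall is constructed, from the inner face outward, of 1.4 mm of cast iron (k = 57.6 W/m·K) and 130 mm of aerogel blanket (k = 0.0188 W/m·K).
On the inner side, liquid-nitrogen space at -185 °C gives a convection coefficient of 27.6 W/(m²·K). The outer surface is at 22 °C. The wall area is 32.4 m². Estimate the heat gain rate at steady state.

Model the wall as resistances in series:
R_inner film = 1/(h_i·A) = 1/(27.6×32.4) = 0.001118 K/W
R_cast iron = L/(kA) = 0.0014/(57.6×32.4) = 7.502×10^-7 K/W
R_aerogel blanket = L/(kA) = 0.13/(0.0188×32.4) = 0.2134 K/W
R_total = 0.2145 K/W
Q = ΔT / R_total = 207 / 0.2145

Q ≈ 965 W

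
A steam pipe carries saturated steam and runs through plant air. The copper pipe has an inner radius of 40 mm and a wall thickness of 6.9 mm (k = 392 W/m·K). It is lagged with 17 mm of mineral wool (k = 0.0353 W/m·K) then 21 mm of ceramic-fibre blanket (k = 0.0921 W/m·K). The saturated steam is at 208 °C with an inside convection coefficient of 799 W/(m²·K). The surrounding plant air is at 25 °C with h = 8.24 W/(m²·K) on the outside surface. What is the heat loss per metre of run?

q′ ≈ 86.4 W/m

Radial resistances (cylindrical: R_cond = ln(r_o/r_i)/(2πkL), R_conv = 1/(h·2πrL)):
R_inner film = 1/(h_i·2πr₁L) = 1/(799×2π×0.04×1) = 0.00498 K/W
R_copper pipe wall = ln(46.9/40)/(2π×392×1) = 6.461×10^-5 K/W
R_mineral wool = ln(63.9/46.9)/(2π×0.0353×1) = 1.395 K/W
R_ceramic-fibre blanket = ln(84.9/63.9)/(2π×0.0921×1) = 0.491 K/W
R_outer film = 1/(h_o·2πr_oL) = 1/(8.24×2π×0.0849×1) = 0.2275 K/W
R_total = 2.118 K/W
Q = ΔT/R_total = 183/2.118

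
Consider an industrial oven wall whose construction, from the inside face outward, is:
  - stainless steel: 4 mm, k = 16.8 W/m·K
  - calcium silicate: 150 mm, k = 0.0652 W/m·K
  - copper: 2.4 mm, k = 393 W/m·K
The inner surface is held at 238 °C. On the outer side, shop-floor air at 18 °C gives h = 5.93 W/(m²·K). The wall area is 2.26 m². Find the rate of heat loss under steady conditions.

Q ≈ 201 W

Using the resistance-network approach (series):
R_stainless steel = L/(kA) = 0.004/(16.8×2.26) = 1.054×10^-4 K/W
R_calcium silicate = L/(kA) = 0.15/(0.0652×2.26) = 1.018 K/W
R_copper = L/(kA) = 0.0024/(393×2.26) = 2.702×10^-6 K/W
R_outer film = 1/(h_o·A) = 1/(5.93×2.26) = 0.07462 K/W
R_total = 1.093 K/W
Q = ΔT / R_total = 220 / 1.093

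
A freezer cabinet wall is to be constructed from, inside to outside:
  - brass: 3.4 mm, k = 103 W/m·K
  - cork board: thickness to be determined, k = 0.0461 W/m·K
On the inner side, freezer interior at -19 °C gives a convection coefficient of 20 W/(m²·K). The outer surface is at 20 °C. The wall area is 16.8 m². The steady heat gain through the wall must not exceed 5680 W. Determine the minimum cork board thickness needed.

Thermal resistances in series:
R_inner film = 1/(h_i·A) = 1/(20×16.8) = 0.002976 K/W
R_brass = L/(kA) = 0.0034/(103×16.8) = 1.965×10^-6 K/W
Sum of the known resistances R_other = 0.002978 K/W
Required total resistance R_tot = ΔT/Q_allow = 39/5680 = 0.006866 K/W
R_cork board = R_tot − R_other = 0.003888 K/W
L = R·k·A = 0.003888×0.0461×16.8

L ≈ 3.01 mm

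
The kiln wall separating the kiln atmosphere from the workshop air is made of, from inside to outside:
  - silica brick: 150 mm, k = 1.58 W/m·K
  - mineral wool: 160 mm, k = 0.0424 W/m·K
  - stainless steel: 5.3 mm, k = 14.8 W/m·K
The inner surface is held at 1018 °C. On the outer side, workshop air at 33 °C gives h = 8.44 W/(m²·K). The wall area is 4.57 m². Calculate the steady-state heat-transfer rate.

Using the resistance-network approach (series):
R_silica brick = L/(kA) = 0.15/(1.58×4.57) = 0.02077 K/W
R_mineral wool = L/(kA) = 0.16/(0.0424×4.57) = 0.8257 K/W
R_stainless steel = L/(kA) = 0.0053/(14.8×4.57) = 7.836×10^-5 K/W
R_outer film = 1/(h_o·A) = 1/(8.44×4.57) = 0.02593 K/W
R_total = 0.8725 K/W
Q = ΔT / R_total = 985 / 0.8725

Q ≈ 1130 W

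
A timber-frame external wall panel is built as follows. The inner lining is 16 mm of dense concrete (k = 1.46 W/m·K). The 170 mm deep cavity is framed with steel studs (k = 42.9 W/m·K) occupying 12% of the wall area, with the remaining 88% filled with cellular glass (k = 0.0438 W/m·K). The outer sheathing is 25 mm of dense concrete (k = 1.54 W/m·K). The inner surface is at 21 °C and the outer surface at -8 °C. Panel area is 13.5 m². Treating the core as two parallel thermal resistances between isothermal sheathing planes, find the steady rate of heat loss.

Q ≈ 6530 W

Sheathing layers in series; stud and cavity paths in parallel between them.
R_inner = 0.016/(1.46×13.5) = 8.118×10^-4 K/W
R_stud  = 0.17/(42.9×0.12×13.5) = 0.002446 K/W
R_cav   = 0.17/(0.0438×0.88×13.5) = 0.3267 K/W
1/R_core = 1/R_stud + 1/R_cav → R_core = 0.002428 K/W
R_outer = 0.025/(1.54×13.5) = 0.001203 K/W
R_total = 0.004442 K/W
Q = ΔT/R_total = 29/0.004442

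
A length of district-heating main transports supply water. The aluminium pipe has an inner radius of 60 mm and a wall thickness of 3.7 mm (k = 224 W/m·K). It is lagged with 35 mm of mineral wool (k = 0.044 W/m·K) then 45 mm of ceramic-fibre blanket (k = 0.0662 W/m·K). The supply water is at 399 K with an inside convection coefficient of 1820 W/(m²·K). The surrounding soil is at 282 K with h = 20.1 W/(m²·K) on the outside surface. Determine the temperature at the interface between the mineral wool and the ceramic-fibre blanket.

T ≈ 326 K

Treating each annulus and film as a series resistance:
R_inner film = 1/(h_i·2πr₁L) = 1/(1820×2π×0.06×1) = 0.001457 K/W
R_aluminium pipe wall = ln(63.7/60)/(2π×224×1) = 4.252×10^-5 K/W
R_mineral wool = ln(98.7/63.7)/(2π×0.044×1) = 1.584 K/W
R_ceramic-fibre blanket = ln(143.7/98.7)/(2π×0.0662×1) = 0.9031 K/W
R_outer film = 1/(h_o·2πr_oL) = 1/(20.1×2π×0.1437×1) = 0.0551 K/W
R_total = 2.544 K/W
Q = ΔT/R_total = 117/2.544
Q = 46 W/m
T_interface = T_inner − Q·ΣR(inner→interface) = 399 − 46×1.585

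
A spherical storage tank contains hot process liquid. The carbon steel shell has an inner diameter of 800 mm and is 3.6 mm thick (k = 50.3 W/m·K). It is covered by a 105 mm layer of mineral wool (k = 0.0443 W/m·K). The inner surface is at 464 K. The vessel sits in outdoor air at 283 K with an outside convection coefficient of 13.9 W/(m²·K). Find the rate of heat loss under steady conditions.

Radial (spherical) resistances in series:
R_carbon steel shell = (1/0.4 − 1/0.4036)/(4π×50.3) = 3.528×10^-5 K/W
R_mineral wool = (1/0.4036 − 1/0.5086)/(4π×0.0443) = 0.9189 K/W
R_outer film = 1/(h·4πr_o²) = 1/(13.9×4π×0.5086²) = 0.02213 K/W
R_total = 0.941 K/W
Q = ΔT/R_total = 181/0.941

Q ≈ 192 W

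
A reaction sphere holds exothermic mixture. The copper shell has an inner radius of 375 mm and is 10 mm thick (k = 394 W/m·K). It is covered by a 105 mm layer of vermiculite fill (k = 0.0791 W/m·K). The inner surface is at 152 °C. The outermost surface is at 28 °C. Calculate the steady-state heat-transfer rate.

Radial (spherical) resistances in series:
R_copper shell = (1/0.375 − 1/0.385)/(4π×394) = 1.399×10^-5 K/W
R_vermiculite fill = (1/0.385 − 1/0.49)/(4π×0.0791) = 0.5599 K/W
R_total = 0.56 K/W
Q = ΔT/R_total = 124/0.56

Q ≈ 221 W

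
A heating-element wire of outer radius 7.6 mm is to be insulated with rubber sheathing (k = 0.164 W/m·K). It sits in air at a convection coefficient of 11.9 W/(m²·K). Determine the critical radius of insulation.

r_cr ≈ 13.8 mm

For a cylinder r_cr = k/h = 0.164/11.9
r_cr = 13.8 mm; since the bare radius (7.6 mm) is below r_cr, adding a thin layer of insulation will *increase* heat loss.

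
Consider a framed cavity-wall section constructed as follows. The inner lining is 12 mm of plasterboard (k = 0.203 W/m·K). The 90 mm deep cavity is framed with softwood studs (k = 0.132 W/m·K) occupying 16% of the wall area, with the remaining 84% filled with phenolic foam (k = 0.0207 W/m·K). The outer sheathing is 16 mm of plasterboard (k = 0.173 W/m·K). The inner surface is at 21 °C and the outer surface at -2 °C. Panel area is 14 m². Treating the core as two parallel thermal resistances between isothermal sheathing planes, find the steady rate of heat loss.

Sheathing layers in series; stud and cavity paths in parallel between them.
R_inner = 0.012/(0.203×14) = 0.004222 K/W
R_stud  = 0.09/(0.132×0.16×14) = 0.3044 K/W
R_cav   = 0.09/(0.0207×0.84×14) = 0.3697 K/W
1/R_core = 1/R_stud + 1/R_cav → R_core = 0.1669 K/W
R_outer = 0.016/(0.173×14) = 0.006606 K/W
R_total = 0.1778 K/W
Q = ΔT/R_total = 23/0.1778

Q ≈ 129 W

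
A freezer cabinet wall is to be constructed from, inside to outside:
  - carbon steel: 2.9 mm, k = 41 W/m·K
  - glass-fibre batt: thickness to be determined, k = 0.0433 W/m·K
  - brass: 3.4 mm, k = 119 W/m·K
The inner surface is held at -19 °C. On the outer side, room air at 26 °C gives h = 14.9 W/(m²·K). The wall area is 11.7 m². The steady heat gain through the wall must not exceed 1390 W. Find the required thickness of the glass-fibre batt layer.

Model the wall as resistances in series:
R_carbon steel = L/(kA) = 0.0029/(41×11.7) = 6.045×10^-6 K/W
R_brass = L/(kA) = 0.0034/(119×11.7) = 2.442×10^-6 K/W
R_outer film = 1/(h_o·A) = 1/(14.9×11.7) = 0.005736 K/W
Sum of the known resistances R_other = 0.005745 K/W
Required total resistance R_tot = ΔT/Q_allow = 45/1390 = 0.03237 K/W
R_glass-fibre batt = R_tot − R_other = 0.02663 K/W
L = R·k·A = 0.02663×0.0433×11.7

L ≈ 13.5 mm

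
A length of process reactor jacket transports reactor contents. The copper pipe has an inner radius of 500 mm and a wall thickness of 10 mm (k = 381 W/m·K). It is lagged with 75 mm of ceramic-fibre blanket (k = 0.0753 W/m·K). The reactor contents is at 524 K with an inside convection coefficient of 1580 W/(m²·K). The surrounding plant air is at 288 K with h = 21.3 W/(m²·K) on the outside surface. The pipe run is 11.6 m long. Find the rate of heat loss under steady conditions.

Treating each annulus and film as a series resistance:
R_inner film = 1/(h_i·2πr₁L) = 1/(1580×2π×0.5×11.6) = 1.737×10^-5 K/W
R_copper pipe wall = ln(510/500)/(2π×381×11.6) = 7.131×10^-7 K/W
R_ceramic-fibre blanket = ln(585/510)/(2π×0.0753×11.6) = 0.025 K/W
R_outer film = 1/(h_o·2πr_oL) = 1/(21.3×2π×0.585×11.6) = 0.001101 K/W
R_total = 0.02612 K/W
Q = ΔT/R_total = 236/0.02612

Q ≈ 9040 W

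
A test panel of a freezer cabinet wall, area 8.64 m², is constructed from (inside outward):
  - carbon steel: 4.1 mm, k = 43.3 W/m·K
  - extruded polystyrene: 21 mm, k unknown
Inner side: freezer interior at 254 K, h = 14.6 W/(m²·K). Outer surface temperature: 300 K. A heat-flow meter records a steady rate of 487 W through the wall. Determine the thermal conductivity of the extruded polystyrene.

Thermal resistances in series:
R_inner film = 1/(h_i·A) = 1/(14.6×8.64) = 0.007927 K/W
R_carbon steel = L/(kA) = 0.0041/(43.3×8.64) = 1.096×10^-5 K/W
Sum of known resistances R_other = 0.007938 K/W
Total R = ΔT/Q = 46/487 = 0.09446 K/W
R_extruded polystyrene = R_total − R_other = 0.08652 K/W
k = L/(R·A) = 0.021/(0.08652×8.64)

k ≈ 0.0281 W/(m·K)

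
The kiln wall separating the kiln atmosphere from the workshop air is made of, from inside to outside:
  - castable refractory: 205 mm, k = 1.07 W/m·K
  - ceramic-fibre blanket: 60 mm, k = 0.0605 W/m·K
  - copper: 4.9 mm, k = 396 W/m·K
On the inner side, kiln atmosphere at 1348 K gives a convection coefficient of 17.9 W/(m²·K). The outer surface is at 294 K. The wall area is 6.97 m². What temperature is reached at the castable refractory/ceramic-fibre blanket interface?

Model the wall as resistances in series:
R_inner film = 1/(h_i·A) = 1/(17.9×6.97) = 0.008015 K/W
R_castable refractory = L/(kA) = 0.205/(1.07×6.97) = 0.02749 K/W
R_ceramic-fibre blanket = L/(kA) = 0.06/(0.0605×6.97) = 0.1423 K/W
R_copper = L/(kA) = 0.0049/(396×6.97) = 1.775×10^-6 K/W
R_total = 0.1778 K/W;  Q = ΔT/R_total = 1054/0.1778 = 5928 W
T_interface = T_inner − Q·ΣR(inner→interface) = 1348 − 5930×0.0355

T ≈ 1140 K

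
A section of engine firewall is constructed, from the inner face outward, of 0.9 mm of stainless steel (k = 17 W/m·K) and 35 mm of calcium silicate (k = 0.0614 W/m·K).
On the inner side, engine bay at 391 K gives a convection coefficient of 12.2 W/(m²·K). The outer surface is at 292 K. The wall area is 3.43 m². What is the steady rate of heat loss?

Q ≈ 521 W

Thermal resistances in series:
R_inner film = 1/(h_i·A) = 1/(12.2×3.43) = 0.0239 K/W
R_stainless steel = L/(kA) = 0.0009/(17×3.43) = 1.543×10^-5 K/W
R_calcium silicate = L/(kA) = 0.035/(0.0614×3.43) = 0.1662 K/W
R_total = 0.1901 K/W
Q = ΔT / R_total = 99 / 0.1901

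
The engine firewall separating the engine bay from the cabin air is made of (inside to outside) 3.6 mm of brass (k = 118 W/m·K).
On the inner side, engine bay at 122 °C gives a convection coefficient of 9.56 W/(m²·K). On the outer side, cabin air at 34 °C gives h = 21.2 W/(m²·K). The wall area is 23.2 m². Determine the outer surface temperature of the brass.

T ≈ 61.3 °C

Treating each layer as a thermal resistance in series:
R_inner film = 1/(h_i·A) = 1/(9.56×23.2) = 0.004509 K/W
R_brass = L/(kA) = 0.0036/(118×23.2) = 1.315×10^-6 K/W
R_outer film = 1/(h_o·A) = 1/(21.2×23.2) = 0.002033 K/W
R_total = 0.006543 K/W;  Q = ΔT/R_total = 88/0.006543 = 13450 W
T_interface = T_inner − Q·ΣR(inner→interface) = 122 − 13400×0.00451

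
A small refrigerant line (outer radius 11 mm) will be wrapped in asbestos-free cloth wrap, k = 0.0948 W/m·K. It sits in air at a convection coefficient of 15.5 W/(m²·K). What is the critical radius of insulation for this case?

r_cr ≈ 6.12 mm

For a cylinder r_cr = k/h = 0.0948/15.5
r_cr = 6.12 mm; since the bare radius (11 mm) is above r_cr, any added insulation will reduce heat loss.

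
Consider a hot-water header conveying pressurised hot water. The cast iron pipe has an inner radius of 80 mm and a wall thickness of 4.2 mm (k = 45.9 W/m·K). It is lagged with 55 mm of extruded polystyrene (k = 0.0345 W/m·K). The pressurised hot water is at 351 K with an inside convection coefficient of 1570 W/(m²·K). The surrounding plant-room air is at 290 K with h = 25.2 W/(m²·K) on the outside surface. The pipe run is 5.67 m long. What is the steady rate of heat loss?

Q ≈ 146 W

Radial resistances (cylindrical: R_cond = ln(r_o/r_i)/(2πkL), R_conv = 1/(h·2πrL)):
R_inner film = 1/(h_i·2πr₁L) = 1/(1570×2π×0.08×5.67) = 2.235×10^-4 K/W
R_cast iron pipe wall = ln(84.2/80)/(2π×45.9×5.67) = 3.129×10^-5 K/W
R_extruded polystyrene = ln(139.2/84.2)/(2π×0.0345×5.67) = 0.409 K/W
R_outer film = 1/(h_o·2πr_oL) = 1/(25.2×2π×0.1392×5.67) = 0.008002 K/W
R_total = 0.4173 K/W
Q = ΔT/R_total = 61/0.4173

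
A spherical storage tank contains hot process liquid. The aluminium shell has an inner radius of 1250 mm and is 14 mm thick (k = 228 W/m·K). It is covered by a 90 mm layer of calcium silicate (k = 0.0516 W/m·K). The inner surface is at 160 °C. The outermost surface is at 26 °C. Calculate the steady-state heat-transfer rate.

Q ≈ 1650 W

For a spherical shell R = (1/r₁ − 1/r₂)/(4πk); film R = 1/(h·4πr²). In series:
R_aluminium shell = (1/1.25 − 1/1.264)/(4π×228) = 3.093×10^-6 K/W
R_calcium silicate = (1/1.264 − 1/1.354)/(4π×0.0516) = 0.0811 K/W
R_total = 0.0811 K/W
Q = ΔT/R_total = 134/0.0811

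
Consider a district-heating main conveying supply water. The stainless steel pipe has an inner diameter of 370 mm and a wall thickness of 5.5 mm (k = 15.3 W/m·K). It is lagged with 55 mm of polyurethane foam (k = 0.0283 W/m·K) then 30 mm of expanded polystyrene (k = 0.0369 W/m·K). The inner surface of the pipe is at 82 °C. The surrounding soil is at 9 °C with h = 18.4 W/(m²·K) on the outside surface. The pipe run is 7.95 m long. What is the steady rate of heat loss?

Q ≈ 297 W

Cylindrical conduction, so R = ln(r₂/r₁)/(2πkL) per layer, in series:
R_stainless steel pipe wall = ln(190.5/185)/(2π×15.3×7.95) = 3.833×10^-5 K/W
R_polyurethane foam = ln(245.5/190.5)/(2π×0.0283×7.95) = 0.1794 K/W
R_expanded polystyrene = ln(275.5/245.5)/(2π×0.0369×7.95) = 0.06255 K/W
R_outer film = 1/(h_o·2πr_oL) = 1/(18.4×2π×0.2755×7.95) = 0.003949 K/W
R_total = 0.246 K/W
Q = ΔT/R_total = 73/0.246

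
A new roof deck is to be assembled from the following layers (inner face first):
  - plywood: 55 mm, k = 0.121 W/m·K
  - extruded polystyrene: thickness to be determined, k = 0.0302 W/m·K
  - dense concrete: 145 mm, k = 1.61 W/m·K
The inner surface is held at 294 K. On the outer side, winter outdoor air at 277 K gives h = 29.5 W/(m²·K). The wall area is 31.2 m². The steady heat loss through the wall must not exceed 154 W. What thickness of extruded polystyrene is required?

L ≈ 86.5 mm

Thermal resistances in series:
R_plywood = L/(kA) = 0.055/(0.121×31.2) = 0.01457 K/W
R_dense concrete = L/(kA) = 0.145/(1.61×31.2) = 0.002887 K/W
R_outer film = 1/(h_o·A) = 1/(29.5×31.2) = 0.001086 K/W
Sum of the known resistances R_other = 0.01854 K/W
Required total resistance R_tot = ΔT/Q_allow = 17/154 = 0.1104 K/W
R_extruded polystyrene = R_tot − R_other = 0.09185 K/W
L = R·k·A = 0.09185×0.0302×31.2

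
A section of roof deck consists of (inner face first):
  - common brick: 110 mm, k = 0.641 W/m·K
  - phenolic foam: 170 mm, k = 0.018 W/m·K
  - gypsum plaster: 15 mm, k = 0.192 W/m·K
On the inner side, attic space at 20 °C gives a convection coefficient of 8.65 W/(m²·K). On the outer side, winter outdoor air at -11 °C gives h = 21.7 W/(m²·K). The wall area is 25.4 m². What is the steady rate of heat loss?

Model the wall as resistances in series:
R_inner film = 1/(h_i·A) = 1/(8.65×25.4) = 0.004551 K/W
R_common brick = L/(kA) = 0.11/(0.641×25.4) = 0.006756 K/W
R_phenolic foam = L/(kA) = 0.17/(0.018×25.4) = 0.3718 K/W
R_gypsum plaster = L/(kA) = 0.015/(0.192×25.4) = 0.003076 K/W
R_outer film = 1/(h_o·A) = 1/(21.7×25.4) = 0.001814 K/W
R_total = 0.388 K/W
Q = ΔT / R_total = 31 / 0.388

Q ≈ 79.9 W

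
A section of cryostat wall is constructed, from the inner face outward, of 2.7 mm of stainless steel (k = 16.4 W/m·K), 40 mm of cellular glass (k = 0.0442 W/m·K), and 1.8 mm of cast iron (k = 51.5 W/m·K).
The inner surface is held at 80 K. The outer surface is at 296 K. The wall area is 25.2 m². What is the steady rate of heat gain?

Q ≈ 6010 W

Model the wall as resistances in series:
R_stainless steel = L/(kA) = 0.0027/(16.4×25.2) = 6.533×10^-6 K/W
R_cellular glass = L/(kA) = 0.04/(0.0442×25.2) = 0.03591 K/W
R_cast iron = L/(kA) = 0.0018/(51.5×25.2) = 1.387×10^-6 K/W
R_total = 0.03592 K/W
Q = ΔT / R_total = 216 / 0.03592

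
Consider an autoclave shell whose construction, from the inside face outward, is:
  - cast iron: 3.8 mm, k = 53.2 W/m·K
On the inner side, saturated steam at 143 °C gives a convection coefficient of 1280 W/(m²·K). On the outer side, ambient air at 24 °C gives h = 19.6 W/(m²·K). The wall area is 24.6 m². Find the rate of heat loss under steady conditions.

Treating each layer as a thermal resistance in series:
R_inner film = 1/(h_i·A) = 1/(1280×24.6) = 3.176×10^-5 K/W
R_cast iron = L/(kA) = 0.0038/(53.2×24.6) = 2.904×10^-6 K/W
R_outer film = 1/(h_o·A) = 1/(19.6×24.6) = 0.002074 K/W
R_total = 0.002109 K/W
Q = ΔT / R_total = 119 / 0.002109

Q ≈ 56400 W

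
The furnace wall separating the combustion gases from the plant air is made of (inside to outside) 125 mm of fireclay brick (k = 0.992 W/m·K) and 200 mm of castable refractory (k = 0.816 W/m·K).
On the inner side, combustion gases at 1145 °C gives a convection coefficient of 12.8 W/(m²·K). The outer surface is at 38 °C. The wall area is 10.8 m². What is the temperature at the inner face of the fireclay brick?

Series thermal resistances:
R_inner film = 1/(h_i·A) = 1/(12.8×10.8) = 0.007234 K/W
R_fireclay brick = L/(kA) = 0.125/(0.992×10.8) = 0.01167 K/W
R_castable refractory = L/(kA) = 0.2/(0.816×10.8) = 0.02269 K/W
R_total = 0.0416 K/W;  Q = ΔT/R_total = 1107/0.0416 = 26610 W
T_interface = T_inner − Q·ΣR(inner→interface) = 1145 − 26600×0.007234

T ≈ 952 °C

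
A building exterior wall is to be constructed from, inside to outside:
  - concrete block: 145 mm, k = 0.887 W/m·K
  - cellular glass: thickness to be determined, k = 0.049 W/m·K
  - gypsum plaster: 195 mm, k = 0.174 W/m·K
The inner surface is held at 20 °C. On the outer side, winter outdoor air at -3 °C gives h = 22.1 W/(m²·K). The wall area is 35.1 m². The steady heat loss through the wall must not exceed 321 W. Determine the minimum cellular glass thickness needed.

Series thermal resistances:
R_concrete block = L/(kA) = 0.145/(0.887×35.1) = 0.004657 K/W
R_gypsum plaster = L/(kA) = 0.195/(0.174×35.1) = 0.03193 K/W
R_outer film = 1/(h_o·A) = 1/(22.1×35.1) = 0.001289 K/W
Sum of the known resistances R_other = 0.03787 K/W
Required total resistance R_tot = ΔT/Q_allow = 23/321 = 0.07165 K/W
R_cellular glass = R_tot − R_other = 0.03378 K/W
L = R·k·A = 0.03378×0.049×35.1

L ≈ 58.1 mm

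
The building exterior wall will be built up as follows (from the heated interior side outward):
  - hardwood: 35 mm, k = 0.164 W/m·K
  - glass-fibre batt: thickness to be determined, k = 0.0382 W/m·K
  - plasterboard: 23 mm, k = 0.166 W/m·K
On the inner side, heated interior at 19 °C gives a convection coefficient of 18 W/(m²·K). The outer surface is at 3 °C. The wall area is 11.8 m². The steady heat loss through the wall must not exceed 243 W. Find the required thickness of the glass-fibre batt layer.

Treating each layer as a thermal resistance in series:
R_inner film = 1/(h_i·A) = 1/(18×11.8) = 0.004708 K/W
R_hardwood = L/(kA) = 0.035/(0.164×11.8) = 0.01809 K/W
R_plasterboard = L/(kA) = 0.023/(0.166×11.8) = 0.01174 K/W
Sum of the known resistances R_other = 0.03454 K/W
Required total resistance R_tot = ΔT/Q_allow = 16/243 = 0.06584 K/W
R_glass-fibre batt = R_tot − R_other = 0.03131 K/W
L = R·k·A = 0.03131×0.0382×11.8

L ≈ 14.1 mm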